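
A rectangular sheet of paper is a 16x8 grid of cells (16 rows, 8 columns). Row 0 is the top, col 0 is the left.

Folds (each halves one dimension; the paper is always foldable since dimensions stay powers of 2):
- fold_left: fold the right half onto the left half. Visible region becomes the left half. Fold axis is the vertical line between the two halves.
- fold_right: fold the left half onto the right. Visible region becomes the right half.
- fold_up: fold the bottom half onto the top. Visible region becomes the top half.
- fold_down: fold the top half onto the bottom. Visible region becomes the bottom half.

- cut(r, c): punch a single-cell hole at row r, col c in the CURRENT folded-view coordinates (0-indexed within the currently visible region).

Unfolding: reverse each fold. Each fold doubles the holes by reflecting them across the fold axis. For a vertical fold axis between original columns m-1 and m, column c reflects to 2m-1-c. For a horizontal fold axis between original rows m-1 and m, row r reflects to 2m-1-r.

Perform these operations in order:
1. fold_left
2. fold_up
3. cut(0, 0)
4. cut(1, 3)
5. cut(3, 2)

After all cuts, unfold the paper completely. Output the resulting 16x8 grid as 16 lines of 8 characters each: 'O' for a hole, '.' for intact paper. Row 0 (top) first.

Answer: O......O
...OO...
........
..O..O..
........
........
........
........
........
........
........
........
..O..O..
........
...OO...
O......O

Derivation:
Op 1 fold_left: fold axis v@4; visible region now rows[0,16) x cols[0,4) = 16x4
Op 2 fold_up: fold axis h@8; visible region now rows[0,8) x cols[0,4) = 8x4
Op 3 cut(0, 0): punch at orig (0,0); cuts so far [(0, 0)]; region rows[0,8) x cols[0,4) = 8x4
Op 4 cut(1, 3): punch at orig (1,3); cuts so far [(0, 0), (1, 3)]; region rows[0,8) x cols[0,4) = 8x4
Op 5 cut(3, 2): punch at orig (3,2); cuts so far [(0, 0), (1, 3), (3, 2)]; region rows[0,8) x cols[0,4) = 8x4
Unfold 1 (reflect across h@8): 6 holes -> [(0, 0), (1, 3), (3, 2), (12, 2), (14, 3), (15, 0)]
Unfold 2 (reflect across v@4): 12 holes -> [(0, 0), (0, 7), (1, 3), (1, 4), (3, 2), (3, 5), (12, 2), (12, 5), (14, 3), (14, 4), (15, 0), (15, 7)]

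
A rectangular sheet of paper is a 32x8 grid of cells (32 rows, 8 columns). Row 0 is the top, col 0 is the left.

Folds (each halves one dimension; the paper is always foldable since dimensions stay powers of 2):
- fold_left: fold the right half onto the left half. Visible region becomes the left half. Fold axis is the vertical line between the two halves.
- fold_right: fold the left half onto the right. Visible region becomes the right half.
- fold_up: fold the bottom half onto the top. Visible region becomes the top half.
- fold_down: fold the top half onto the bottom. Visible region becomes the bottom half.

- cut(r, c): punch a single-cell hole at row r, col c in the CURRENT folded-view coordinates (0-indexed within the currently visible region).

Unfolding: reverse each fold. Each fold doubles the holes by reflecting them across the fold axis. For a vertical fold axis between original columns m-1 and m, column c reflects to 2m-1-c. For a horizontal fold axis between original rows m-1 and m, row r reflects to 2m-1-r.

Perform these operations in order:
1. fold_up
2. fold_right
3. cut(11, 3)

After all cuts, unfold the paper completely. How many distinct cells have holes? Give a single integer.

Op 1 fold_up: fold axis h@16; visible region now rows[0,16) x cols[0,8) = 16x8
Op 2 fold_right: fold axis v@4; visible region now rows[0,16) x cols[4,8) = 16x4
Op 3 cut(11, 3): punch at orig (11,7); cuts so far [(11, 7)]; region rows[0,16) x cols[4,8) = 16x4
Unfold 1 (reflect across v@4): 2 holes -> [(11, 0), (11, 7)]
Unfold 2 (reflect across h@16): 4 holes -> [(11, 0), (11, 7), (20, 0), (20, 7)]

Answer: 4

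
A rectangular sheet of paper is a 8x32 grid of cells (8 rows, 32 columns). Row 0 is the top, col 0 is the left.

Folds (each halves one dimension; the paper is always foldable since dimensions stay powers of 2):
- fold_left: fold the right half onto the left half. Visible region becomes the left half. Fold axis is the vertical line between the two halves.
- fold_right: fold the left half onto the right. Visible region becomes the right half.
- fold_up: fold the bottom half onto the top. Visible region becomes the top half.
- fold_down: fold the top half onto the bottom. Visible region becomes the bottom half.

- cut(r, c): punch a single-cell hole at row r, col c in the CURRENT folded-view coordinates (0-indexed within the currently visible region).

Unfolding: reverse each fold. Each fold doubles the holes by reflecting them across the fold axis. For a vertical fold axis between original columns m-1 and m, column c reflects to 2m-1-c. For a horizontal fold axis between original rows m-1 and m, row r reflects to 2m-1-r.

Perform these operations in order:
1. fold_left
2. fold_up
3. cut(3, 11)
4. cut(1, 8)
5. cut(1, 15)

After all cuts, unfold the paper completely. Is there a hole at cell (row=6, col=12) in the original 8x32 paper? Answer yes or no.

Op 1 fold_left: fold axis v@16; visible region now rows[0,8) x cols[0,16) = 8x16
Op 2 fold_up: fold axis h@4; visible region now rows[0,4) x cols[0,16) = 4x16
Op 3 cut(3, 11): punch at orig (3,11); cuts so far [(3, 11)]; region rows[0,4) x cols[0,16) = 4x16
Op 4 cut(1, 8): punch at orig (1,8); cuts so far [(1, 8), (3, 11)]; region rows[0,4) x cols[0,16) = 4x16
Op 5 cut(1, 15): punch at orig (1,15); cuts so far [(1, 8), (1, 15), (3, 11)]; region rows[0,4) x cols[0,16) = 4x16
Unfold 1 (reflect across h@4): 6 holes -> [(1, 8), (1, 15), (3, 11), (4, 11), (6, 8), (6, 15)]
Unfold 2 (reflect across v@16): 12 holes -> [(1, 8), (1, 15), (1, 16), (1, 23), (3, 11), (3, 20), (4, 11), (4, 20), (6, 8), (6, 15), (6, 16), (6, 23)]
Holes: [(1, 8), (1, 15), (1, 16), (1, 23), (3, 11), (3, 20), (4, 11), (4, 20), (6, 8), (6, 15), (6, 16), (6, 23)]

Answer: no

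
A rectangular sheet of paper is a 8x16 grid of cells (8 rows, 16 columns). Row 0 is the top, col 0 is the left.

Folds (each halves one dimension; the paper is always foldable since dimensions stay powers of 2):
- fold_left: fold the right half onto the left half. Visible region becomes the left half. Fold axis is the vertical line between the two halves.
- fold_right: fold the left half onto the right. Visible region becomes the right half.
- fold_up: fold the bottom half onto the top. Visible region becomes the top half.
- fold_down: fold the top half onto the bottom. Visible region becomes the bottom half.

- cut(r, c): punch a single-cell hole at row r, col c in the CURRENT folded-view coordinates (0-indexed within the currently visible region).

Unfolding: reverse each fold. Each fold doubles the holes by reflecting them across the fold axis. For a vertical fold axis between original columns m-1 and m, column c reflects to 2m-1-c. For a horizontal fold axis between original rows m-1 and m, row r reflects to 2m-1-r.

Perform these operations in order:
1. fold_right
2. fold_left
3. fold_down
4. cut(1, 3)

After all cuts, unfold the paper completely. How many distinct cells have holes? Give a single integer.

Answer: 8

Derivation:
Op 1 fold_right: fold axis v@8; visible region now rows[0,8) x cols[8,16) = 8x8
Op 2 fold_left: fold axis v@12; visible region now rows[0,8) x cols[8,12) = 8x4
Op 3 fold_down: fold axis h@4; visible region now rows[4,8) x cols[8,12) = 4x4
Op 4 cut(1, 3): punch at orig (5,11); cuts so far [(5, 11)]; region rows[4,8) x cols[8,12) = 4x4
Unfold 1 (reflect across h@4): 2 holes -> [(2, 11), (5, 11)]
Unfold 2 (reflect across v@12): 4 holes -> [(2, 11), (2, 12), (5, 11), (5, 12)]
Unfold 3 (reflect across v@8): 8 holes -> [(2, 3), (2, 4), (2, 11), (2, 12), (5, 3), (5, 4), (5, 11), (5, 12)]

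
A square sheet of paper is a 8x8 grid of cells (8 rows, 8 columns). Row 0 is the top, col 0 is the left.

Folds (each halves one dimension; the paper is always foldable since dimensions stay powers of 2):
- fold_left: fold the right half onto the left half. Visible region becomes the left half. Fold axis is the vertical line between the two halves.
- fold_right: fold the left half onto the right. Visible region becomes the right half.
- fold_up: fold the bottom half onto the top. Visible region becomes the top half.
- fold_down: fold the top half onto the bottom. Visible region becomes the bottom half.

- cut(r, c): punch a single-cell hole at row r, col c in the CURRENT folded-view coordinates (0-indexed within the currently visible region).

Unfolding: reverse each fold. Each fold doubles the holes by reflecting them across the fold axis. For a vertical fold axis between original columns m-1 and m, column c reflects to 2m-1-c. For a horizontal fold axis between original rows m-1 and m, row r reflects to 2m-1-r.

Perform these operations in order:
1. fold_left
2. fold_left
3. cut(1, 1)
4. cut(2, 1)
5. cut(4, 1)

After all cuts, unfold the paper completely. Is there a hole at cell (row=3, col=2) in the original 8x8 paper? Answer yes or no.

Answer: no

Derivation:
Op 1 fold_left: fold axis v@4; visible region now rows[0,8) x cols[0,4) = 8x4
Op 2 fold_left: fold axis v@2; visible region now rows[0,8) x cols[0,2) = 8x2
Op 3 cut(1, 1): punch at orig (1,1); cuts so far [(1, 1)]; region rows[0,8) x cols[0,2) = 8x2
Op 4 cut(2, 1): punch at orig (2,1); cuts so far [(1, 1), (2, 1)]; region rows[0,8) x cols[0,2) = 8x2
Op 5 cut(4, 1): punch at orig (4,1); cuts so far [(1, 1), (2, 1), (4, 1)]; region rows[0,8) x cols[0,2) = 8x2
Unfold 1 (reflect across v@2): 6 holes -> [(1, 1), (1, 2), (2, 1), (2, 2), (4, 1), (4, 2)]
Unfold 2 (reflect across v@4): 12 holes -> [(1, 1), (1, 2), (1, 5), (1, 6), (2, 1), (2, 2), (2, 5), (2, 6), (4, 1), (4, 2), (4, 5), (4, 6)]
Holes: [(1, 1), (1, 2), (1, 5), (1, 6), (2, 1), (2, 2), (2, 5), (2, 6), (4, 1), (4, 2), (4, 5), (4, 6)]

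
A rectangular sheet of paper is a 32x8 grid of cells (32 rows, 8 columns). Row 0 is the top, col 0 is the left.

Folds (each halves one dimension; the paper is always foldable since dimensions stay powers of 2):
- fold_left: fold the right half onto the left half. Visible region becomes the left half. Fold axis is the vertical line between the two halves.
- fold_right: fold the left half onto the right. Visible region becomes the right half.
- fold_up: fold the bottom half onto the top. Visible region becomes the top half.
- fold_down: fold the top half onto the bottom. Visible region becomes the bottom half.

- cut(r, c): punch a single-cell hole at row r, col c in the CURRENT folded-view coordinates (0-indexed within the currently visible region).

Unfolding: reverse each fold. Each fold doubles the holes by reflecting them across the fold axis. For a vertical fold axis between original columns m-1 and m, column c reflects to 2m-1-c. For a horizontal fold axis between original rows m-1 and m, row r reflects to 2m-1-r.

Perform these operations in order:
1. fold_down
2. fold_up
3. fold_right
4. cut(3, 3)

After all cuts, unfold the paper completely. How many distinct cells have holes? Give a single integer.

Answer: 8

Derivation:
Op 1 fold_down: fold axis h@16; visible region now rows[16,32) x cols[0,8) = 16x8
Op 2 fold_up: fold axis h@24; visible region now rows[16,24) x cols[0,8) = 8x8
Op 3 fold_right: fold axis v@4; visible region now rows[16,24) x cols[4,8) = 8x4
Op 4 cut(3, 3): punch at orig (19,7); cuts so far [(19, 7)]; region rows[16,24) x cols[4,8) = 8x4
Unfold 1 (reflect across v@4): 2 holes -> [(19, 0), (19, 7)]
Unfold 2 (reflect across h@24): 4 holes -> [(19, 0), (19, 7), (28, 0), (28, 7)]
Unfold 3 (reflect across h@16): 8 holes -> [(3, 0), (3, 7), (12, 0), (12, 7), (19, 0), (19, 7), (28, 0), (28, 7)]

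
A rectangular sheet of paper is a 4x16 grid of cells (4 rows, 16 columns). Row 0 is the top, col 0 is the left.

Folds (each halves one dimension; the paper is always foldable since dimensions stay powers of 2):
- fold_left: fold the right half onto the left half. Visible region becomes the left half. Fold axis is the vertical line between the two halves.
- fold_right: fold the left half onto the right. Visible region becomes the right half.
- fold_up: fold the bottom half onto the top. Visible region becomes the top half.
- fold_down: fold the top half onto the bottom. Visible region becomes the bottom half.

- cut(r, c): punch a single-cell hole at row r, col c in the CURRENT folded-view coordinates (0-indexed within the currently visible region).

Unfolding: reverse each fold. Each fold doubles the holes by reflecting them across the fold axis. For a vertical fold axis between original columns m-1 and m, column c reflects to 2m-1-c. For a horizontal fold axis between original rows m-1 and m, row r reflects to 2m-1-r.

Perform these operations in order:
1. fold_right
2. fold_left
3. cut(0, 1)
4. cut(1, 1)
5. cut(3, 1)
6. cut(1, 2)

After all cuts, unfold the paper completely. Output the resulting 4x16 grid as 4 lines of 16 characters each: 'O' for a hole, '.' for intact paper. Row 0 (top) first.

Answer: .O....O..O....O.
.OO..OO..OO..OO.
................
.O....O..O....O.

Derivation:
Op 1 fold_right: fold axis v@8; visible region now rows[0,4) x cols[8,16) = 4x8
Op 2 fold_left: fold axis v@12; visible region now rows[0,4) x cols[8,12) = 4x4
Op 3 cut(0, 1): punch at orig (0,9); cuts so far [(0, 9)]; region rows[0,4) x cols[8,12) = 4x4
Op 4 cut(1, 1): punch at orig (1,9); cuts so far [(0, 9), (1, 9)]; region rows[0,4) x cols[8,12) = 4x4
Op 5 cut(3, 1): punch at orig (3,9); cuts so far [(0, 9), (1, 9), (3, 9)]; region rows[0,4) x cols[8,12) = 4x4
Op 6 cut(1, 2): punch at orig (1,10); cuts so far [(0, 9), (1, 9), (1, 10), (3, 9)]; region rows[0,4) x cols[8,12) = 4x4
Unfold 1 (reflect across v@12): 8 holes -> [(0, 9), (0, 14), (1, 9), (1, 10), (1, 13), (1, 14), (3, 9), (3, 14)]
Unfold 2 (reflect across v@8): 16 holes -> [(0, 1), (0, 6), (0, 9), (0, 14), (1, 1), (1, 2), (1, 5), (1, 6), (1, 9), (1, 10), (1, 13), (1, 14), (3, 1), (3, 6), (3, 9), (3, 14)]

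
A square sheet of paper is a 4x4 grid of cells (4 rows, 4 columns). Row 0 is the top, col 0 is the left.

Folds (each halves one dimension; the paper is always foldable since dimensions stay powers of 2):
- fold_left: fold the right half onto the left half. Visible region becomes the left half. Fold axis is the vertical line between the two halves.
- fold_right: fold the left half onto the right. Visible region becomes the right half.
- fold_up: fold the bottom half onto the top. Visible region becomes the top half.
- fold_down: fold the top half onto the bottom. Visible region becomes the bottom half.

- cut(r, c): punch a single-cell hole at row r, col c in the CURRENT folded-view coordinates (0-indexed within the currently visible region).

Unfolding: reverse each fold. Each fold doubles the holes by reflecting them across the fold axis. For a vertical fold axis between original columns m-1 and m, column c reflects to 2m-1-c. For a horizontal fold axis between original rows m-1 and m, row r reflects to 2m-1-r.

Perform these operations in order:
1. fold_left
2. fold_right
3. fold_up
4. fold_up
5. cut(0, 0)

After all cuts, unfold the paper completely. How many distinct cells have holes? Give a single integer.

Op 1 fold_left: fold axis v@2; visible region now rows[0,4) x cols[0,2) = 4x2
Op 2 fold_right: fold axis v@1; visible region now rows[0,4) x cols[1,2) = 4x1
Op 3 fold_up: fold axis h@2; visible region now rows[0,2) x cols[1,2) = 2x1
Op 4 fold_up: fold axis h@1; visible region now rows[0,1) x cols[1,2) = 1x1
Op 5 cut(0, 0): punch at orig (0,1); cuts so far [(0, 1)]; region rows[0,1) x cols[1,2) = 1x1
Unfold 1 (reflect across h@1): 2 holes -> [(0, 1), (1, 1)]
Unfold 2 (reflect across h@2): 4 holes -> [(0, 1), (1, 1), (2, 1), (3, 1)]
Unfold 3 (reflect across v@1): 8 holes -> [(0, 0), (0, 1), (1, 0), (1, 1), (2, 0), (2, 1), (3, 0), (3, 1)]
Unfold 4 (reflect across v@2): 16 holes -> [(0, 0), (0, 1), (0, 2), (0, 3), (1, 0), (1, 1), (1, 2), (1, 3), (2, 0), (2, 1), (2, 2), (2, 3), (3, 0), (3, 1), (3, 2), (3, 3)]

Answer: 16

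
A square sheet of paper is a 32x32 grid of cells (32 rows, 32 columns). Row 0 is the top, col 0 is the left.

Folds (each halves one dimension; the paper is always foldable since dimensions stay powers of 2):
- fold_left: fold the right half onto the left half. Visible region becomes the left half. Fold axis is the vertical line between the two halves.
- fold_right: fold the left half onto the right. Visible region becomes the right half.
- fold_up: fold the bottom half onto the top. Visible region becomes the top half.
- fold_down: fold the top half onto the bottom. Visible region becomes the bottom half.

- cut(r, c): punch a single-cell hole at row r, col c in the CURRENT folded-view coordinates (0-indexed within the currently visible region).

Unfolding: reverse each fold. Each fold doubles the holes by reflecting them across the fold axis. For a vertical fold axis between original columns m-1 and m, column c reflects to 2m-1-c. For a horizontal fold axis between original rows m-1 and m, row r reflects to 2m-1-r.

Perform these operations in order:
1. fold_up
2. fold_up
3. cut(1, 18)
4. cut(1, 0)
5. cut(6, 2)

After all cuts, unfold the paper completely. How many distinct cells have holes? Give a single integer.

Op 1 fold_up: fold axis h@16; visible region now rows[0,16) x cols[0,32) = 16x32
Op 2 fold_up: fold axis h@8; visible region now rows[0,8) x cols[0,32) = 8x32
Op 3 cut(1, 18): punch at orig (1,18); cuts so far [(1, 18)]; region rows[0,8) x cols[0,32) = 8x32
Op 4 cut(1, 0): punch at orig (1,0); cuts so far [(1, 0), (1, 18)]; region rows[0,8) x cols[0,32) = 8x32
Op 5 cut(6, 2): punch at orig (6,2); cuts so far [(1, 0), (1, 18), (6, 2)]; region rows[0,8) x cols[0,32) = 8x32
Unfold 1 (reflect across h@8): 6 holes -> [(1, 0), (1, 18), (6, 2), (9, 2), (14, 0), (14, 18)]
Unfold 2 (reflect across h@16): 12 holes -> [(1, 0), (1, 18), (6, 2), (9, 2), (14, 0), (14, 18), (17, 0), (17, 18), (22, 2), (25, 2), (30, 0), (30, 18)]

Answer: 12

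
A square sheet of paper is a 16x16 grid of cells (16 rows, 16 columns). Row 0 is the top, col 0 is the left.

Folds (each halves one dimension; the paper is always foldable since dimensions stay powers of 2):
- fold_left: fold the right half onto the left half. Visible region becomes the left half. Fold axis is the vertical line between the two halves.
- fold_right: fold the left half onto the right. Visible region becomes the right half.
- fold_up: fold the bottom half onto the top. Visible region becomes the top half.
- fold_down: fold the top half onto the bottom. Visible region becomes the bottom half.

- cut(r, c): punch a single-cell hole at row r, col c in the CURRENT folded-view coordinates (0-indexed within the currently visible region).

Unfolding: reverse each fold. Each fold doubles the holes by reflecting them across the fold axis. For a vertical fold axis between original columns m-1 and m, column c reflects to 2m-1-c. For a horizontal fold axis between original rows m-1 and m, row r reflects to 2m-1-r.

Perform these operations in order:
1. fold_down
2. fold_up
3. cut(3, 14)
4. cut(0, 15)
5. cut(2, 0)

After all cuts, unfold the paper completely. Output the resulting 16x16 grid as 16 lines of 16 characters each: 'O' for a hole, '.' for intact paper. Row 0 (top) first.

Answer: ...............O
................
O...............
..............O.
..............O.
O...............
................
...............O
...............O
................
O...............
..............O.
..............O.
O...............
................
...............O

Derivation:
Op 1 fold_down: fold axis h@8; visible region now rows[8,16) x cols[0,16) = 8x16
Op 2 fold_up: fold axis h@12; visible region now rows[8,12) x cols[0,16) = 4x16
Op 3 cut(3, 14): punch at orig (11,14); cuts so far [(11, 14)]; region rows[8,12) x cols[0,16) = 4x16
Op 4 cut(0, 15): punch at orig (8,15); cuts so far [(8, 15), (11, 14)]; region rows[8,12) x cols[0,16) = 4x16
Op 5 cut(2, 0): punch at orig (10,0); cuts so far [(8, 15), (10, 0), (11, 14)]; region rows[8,12) x cols[0,16) = 4x16
Unfold 1 (reflect across h@12): 6 holes -> [(8, 15), (10, 0), (11, 14), (12, 14), (13, 0), (15, 15)]
Unfold 2 (reflect across h@8): 12 holes -> [(0, 15), (2, 0), (3, 14), (4, 14), (5, 0), (7, 15), (8, 15), (10, 0), (11, 14), (12, 14), (13, 0), (15, 15)]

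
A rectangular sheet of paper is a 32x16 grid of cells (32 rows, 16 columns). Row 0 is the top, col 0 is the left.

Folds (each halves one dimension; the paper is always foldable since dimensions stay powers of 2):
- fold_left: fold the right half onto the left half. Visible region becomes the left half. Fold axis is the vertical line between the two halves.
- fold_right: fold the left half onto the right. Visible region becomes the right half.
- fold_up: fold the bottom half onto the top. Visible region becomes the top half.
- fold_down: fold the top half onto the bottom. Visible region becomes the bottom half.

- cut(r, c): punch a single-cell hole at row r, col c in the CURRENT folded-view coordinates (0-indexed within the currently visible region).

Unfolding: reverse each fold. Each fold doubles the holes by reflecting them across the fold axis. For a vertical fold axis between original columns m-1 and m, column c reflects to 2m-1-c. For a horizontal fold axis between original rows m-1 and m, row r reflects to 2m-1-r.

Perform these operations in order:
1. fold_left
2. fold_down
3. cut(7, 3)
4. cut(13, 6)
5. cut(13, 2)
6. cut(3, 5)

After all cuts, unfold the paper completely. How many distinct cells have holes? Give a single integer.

Op 1 fold_left: fold axis v@8; visible region now rows[0,32) x cols[0,8) = 32x8
Op 2 fold_down: fold axis h@16; visible region now rows[16,32) x cols[0,8) = 16x8
Op 3 cut(7, 3): punch at orig (23,3); cuts so far [(23, 3)]; region rows[16,32) x cols[0,8) = 16x8
Op 4 cut(13, 6): punch at orig (29,6); cuts so far [(23, 3), (29, 6)]; region rows[16,32) x cols[0,8) = 16x8
Op 5 cut(13, 2): punch at orig (29,2); cuts so far [(23, 3), (29, 2), (29, 6)]; region rows[16,32) x cols[0,8) = 16x8
Op 6 cut(3, 5): punch at orig (19,5); cuts so far [(19, 5), (23, 3), (29, 2), (29, 6)]; region rows[16,32) x cols[0,8) = 16x8
Unfold 1 (reflect across h@16): 8 holes -> [(2, 2), (2, 6), (8, 3), (12, 5), (19, 5), (23, 3), (29, 2), (29, 6)]
Unfold 2 (reflect across v@8): 16 holes -> [(2, 2), (2, 6), (2, 9), (2, 13), (8, 3), (8, 12), (12, 5), (12, 10), (19, 5), (19, 10), (23, 3), (23, 12), (29, 2), (29, 6), (29, 9), (29, 13)]

Answer: 16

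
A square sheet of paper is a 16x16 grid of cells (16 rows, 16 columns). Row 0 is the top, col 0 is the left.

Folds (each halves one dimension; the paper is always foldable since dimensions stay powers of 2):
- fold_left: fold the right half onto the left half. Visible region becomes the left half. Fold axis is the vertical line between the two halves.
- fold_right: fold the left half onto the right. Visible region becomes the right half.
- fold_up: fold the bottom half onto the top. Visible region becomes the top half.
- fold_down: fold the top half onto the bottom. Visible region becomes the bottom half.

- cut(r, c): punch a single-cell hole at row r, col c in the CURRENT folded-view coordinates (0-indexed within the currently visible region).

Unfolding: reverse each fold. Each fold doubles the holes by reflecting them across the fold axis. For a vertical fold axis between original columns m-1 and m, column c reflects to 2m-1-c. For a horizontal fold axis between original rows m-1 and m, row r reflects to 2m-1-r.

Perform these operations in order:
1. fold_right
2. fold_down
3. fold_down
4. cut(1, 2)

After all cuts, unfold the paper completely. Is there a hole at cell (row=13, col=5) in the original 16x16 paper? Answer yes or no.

Op 1 fold_right: fold axis v@8; visible region now rows[0,16) x cols[8,16) = 16x8
Op 2 fold_down: fold axis h@8; visible region now rows[8,16) x cols[8,16) = 8x8
Op 3 fold_down: fold axis h@12; visible region now rows[12,16) x cols[8,16) = 4x8
Op 4 cut(1, 2): punch at orig (13,10); cuts so far [(13, 10)]; region rows[12,16) x cols[8,16) = 4x8
Unfold 1 (reflect across h@12): 2 holes -> [(10, 10), (13, 10)]
Unfold 2 (reflect across h@8): 4 holes -> [(2, 10), (5, 10), (10, 10), (13, 10)]
Unfold 3 (reflect across v@8): 8 holes -> [(2, 5), (2, 10), (5, 5), (5, 10), (10, 5), (10, 10), (13, 5), (13, 10)]
Holes: [(2, 5), (2, 10), (5, 5), (5, 10), (10, 5), (10, 10), (13, 5), (13, 10)]

Answer: yes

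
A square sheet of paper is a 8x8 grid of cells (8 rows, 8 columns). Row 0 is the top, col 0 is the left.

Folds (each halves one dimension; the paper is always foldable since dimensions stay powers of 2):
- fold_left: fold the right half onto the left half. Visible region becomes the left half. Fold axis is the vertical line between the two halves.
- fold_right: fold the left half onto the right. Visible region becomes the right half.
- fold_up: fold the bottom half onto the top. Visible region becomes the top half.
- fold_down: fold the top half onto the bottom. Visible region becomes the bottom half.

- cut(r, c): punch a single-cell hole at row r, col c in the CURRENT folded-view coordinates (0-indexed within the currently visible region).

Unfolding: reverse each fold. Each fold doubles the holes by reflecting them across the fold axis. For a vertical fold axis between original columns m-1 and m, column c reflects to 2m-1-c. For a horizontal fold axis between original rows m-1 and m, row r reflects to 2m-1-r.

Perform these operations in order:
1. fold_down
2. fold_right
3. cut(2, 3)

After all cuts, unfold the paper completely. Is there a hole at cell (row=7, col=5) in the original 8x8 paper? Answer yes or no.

Op 1 fold_down: fold axis h@4; visible region now rows[4,8) x cols[0,8) = 4x8
Op 2 fold_right: fold axis v@4; visible region now rows[4,8) x cols[4,8) = 4x4
Op 3 cut(2, 3): punch at orig (6,7); cuts so far [(6, 7)]; region rows[4,8) x cols[4,8) = 4x4
Unfold 1 (reflect across v@4): 2 holes -> [(6, 0), (6, 7)]
Unfold 2 (reflect across h@4): 4 holes -> [(1, 0), (1, 7), (6, 0), (6, 7)]
Holes: [(1, 0), (1, 7), (6, 0), (6, 7)]

Answer: no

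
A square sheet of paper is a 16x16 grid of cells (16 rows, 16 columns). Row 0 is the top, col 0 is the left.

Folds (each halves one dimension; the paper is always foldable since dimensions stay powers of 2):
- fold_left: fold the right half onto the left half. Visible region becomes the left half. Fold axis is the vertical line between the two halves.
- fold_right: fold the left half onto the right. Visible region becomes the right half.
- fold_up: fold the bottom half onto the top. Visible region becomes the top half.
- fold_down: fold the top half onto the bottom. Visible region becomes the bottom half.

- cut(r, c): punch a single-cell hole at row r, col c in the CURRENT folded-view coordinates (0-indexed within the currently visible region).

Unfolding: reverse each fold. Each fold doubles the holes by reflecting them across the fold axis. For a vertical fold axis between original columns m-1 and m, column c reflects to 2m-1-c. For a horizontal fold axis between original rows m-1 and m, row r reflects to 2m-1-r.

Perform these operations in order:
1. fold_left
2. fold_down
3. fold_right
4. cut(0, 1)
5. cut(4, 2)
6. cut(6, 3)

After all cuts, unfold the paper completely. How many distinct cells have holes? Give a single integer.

Op 1 fold_left: fold axis v@8; visible region now rows[0,16) x cols[0,8) = 16x8
Op 2 fold_down: fold axis h@8; visible region now rows[8,16) x cols[0,8) = 8x8
Op 3 fold_right: fold axis v@4; visible region now rows[8,16) x cols[4,8) = 8x4
Op 4 cut(0, 1): punch at orig (8,5); cuts so far [(8, 5)]; region rows[8,16) x cols[4,8) = 8x4
Op 5 cut(4, 2): punch at orig (12,6); cuts so far [(8, 5), (12, 6)]; region rows[8,16) x cols[4,8) = 8x4
Op 6 cut(6, 3): punch at orig (14,7); cuts so far [(8, 5), (12, 6), (14, 7)]; region rows[8,16) x cols[4,8) = 8x4
Unfold 1 (reflect across v@4): 6 holes -> [(8, 2), (8, 5), (12, 1), (12, 6), (14, 0), (14, 7)]
Unfold 2 (reflect across h@8): 12 holes -> [(1, 0), (1, 7), (3, 1), (3, 6), (7, 2), (7, 5), (8, 2), (8, 5), (12, 1), (12, 6), (14, 0), (14, 7)]
Unfold 3 (reflect across v@8): 24 holes -> [(1, 0), (1, 7), (1, 8), (1, 15), (3, 1), (3, 6), (3, 9), (3, 14), (7, 2), (7, 5), (7, 10), (7, 13), (8, 2), (8, 5), (8, 10), (8, 13), (12, 1), (12, 6), (12, 9), (12, 14), (14, 0), (14, 7), (14, 8), (14, 15)]

Answer: 24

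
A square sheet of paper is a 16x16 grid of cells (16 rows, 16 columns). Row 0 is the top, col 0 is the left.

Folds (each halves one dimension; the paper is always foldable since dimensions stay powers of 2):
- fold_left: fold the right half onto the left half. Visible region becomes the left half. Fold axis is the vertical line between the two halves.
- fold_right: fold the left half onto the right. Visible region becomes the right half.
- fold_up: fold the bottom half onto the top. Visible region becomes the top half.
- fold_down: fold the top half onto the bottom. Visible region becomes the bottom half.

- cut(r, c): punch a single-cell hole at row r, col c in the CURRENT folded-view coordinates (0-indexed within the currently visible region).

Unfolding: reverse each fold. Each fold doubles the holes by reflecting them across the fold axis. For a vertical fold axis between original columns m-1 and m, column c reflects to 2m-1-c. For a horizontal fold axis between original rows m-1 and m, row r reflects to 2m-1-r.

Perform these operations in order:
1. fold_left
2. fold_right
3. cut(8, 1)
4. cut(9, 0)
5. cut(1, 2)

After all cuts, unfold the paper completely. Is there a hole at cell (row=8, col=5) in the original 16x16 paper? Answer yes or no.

Op 1 fold_left: fold axis v@8; visible region now rows[0,16) x cols[0,8) = 16x8
Op 2 fold_right: fold axis v@4; visible region now rows[0,16) x cols[4,8) = 16x4
Op 3 cut(8, 1): punch at orig (8,5); cuts so far [(8, 5)]; region rows[0,16) x cols[4,8) = 16x4
Op 4 cut(9, 0): punch at orig (9,4); cuts so far [(8, 5), (9, 4)]; region rows[0,16) x cols[4,8) = 16x4
Op 5 cut(1, 2): punch at orig (1,6); cuts so far [(1, 6), (8, 5), (9, 4)]; region rows[0,16) x cols[4,8) = 16x4
Unfold 1 (reflect across v@4): 6 holes -> [(1, 1), (1, 6), (8, 2), (8, 5), (9, 3), (9, 4)]
Unfold 2 (reflect across v@8): 12 holes -> [(1, 1), (1, 6), (1, 9), (1, 14), (8, 2), (8, 5), (8, 10), (8, 13), (9, 3), (9, 4), (9, 11), (9, 12)]
Holes: [(1, 1), (1, 6), (1, 9), (1, 14), (8, 2), (8, 5), (8, 10), (8, 13), (9, 3), (9, 4), (9, 11), (9, 12)]

Answer: yes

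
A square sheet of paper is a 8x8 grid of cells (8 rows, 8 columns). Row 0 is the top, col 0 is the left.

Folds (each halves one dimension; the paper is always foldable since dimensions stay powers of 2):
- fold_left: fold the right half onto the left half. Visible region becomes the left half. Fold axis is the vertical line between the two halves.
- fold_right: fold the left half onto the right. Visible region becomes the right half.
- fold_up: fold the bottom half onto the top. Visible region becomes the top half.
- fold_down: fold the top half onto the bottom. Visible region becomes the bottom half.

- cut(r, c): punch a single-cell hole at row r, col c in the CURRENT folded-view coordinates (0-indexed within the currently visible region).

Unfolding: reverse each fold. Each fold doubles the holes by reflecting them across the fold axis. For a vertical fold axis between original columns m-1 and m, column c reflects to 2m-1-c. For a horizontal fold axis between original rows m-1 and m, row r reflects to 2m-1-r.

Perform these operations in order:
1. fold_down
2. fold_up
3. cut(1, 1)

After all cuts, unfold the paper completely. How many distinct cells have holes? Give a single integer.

Answer: 4

Derivation:
Op 1 fold_down: fold axis h@4; visible region now rows[4,8) x cols[0,8) = 4x8
Op 2 fold_up: fold axis h@6; visible region now rows[4,6) x cols[0,8) = 2x8
Op 3 cut(1, 1): punch at orig (5,1); cuts so far [(5, 1)]; region rows[4,6) x cols[0,8) = 2x8
Unfold 1 (reflect across h@6): 2 holes -> [(5, 1), (6, 1)]
Unfold 2 (reflect across h@4): 4 holes -> [(1, 1), (2, 1), (5, 1), (6, 1)]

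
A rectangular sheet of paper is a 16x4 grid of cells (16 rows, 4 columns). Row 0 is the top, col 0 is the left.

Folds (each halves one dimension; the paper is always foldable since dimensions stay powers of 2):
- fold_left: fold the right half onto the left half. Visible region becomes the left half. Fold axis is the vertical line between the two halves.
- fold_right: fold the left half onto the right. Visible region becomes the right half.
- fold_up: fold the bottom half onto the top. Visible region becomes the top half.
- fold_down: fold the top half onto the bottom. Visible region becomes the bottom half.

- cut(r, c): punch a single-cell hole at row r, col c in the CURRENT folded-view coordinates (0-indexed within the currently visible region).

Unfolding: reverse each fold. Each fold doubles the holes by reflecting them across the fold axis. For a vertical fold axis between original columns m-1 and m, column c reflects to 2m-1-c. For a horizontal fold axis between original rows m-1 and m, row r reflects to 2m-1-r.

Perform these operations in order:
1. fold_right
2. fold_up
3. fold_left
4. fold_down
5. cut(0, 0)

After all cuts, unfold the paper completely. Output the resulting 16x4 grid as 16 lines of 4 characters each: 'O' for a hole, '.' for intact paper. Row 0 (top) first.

Op 1 fold_right: fold axis v@2; visible region now rows[0,16) x cols[2,4) = 16x2
Op 2 fold_up: fold axis h@8; visible region now rows[0,8) x cols[2,4) = 8x2
Op 3 fold_left: fold axis v@3; visible region now rows[0,8) x cols[2,3) = 8x1
Op 4 fold_down: fold axis h@4; visible region now rows[4,8) x cols[2,3) = 4x1
Op 5 cut(0, 0): punch at orig (4,2); cuts so far [(4, 2)]; region rows[4,8) x cols[2,3) = 4x1
Unfold 1 (reflect across h@4): 2 holes -> [(3, 2), (4, 2)]
Unfold 2 (reflect across v@3): 4 holes -> [(3, 2), (3, 3), (4, 2), (4, 3)]
Unfold 3 (reflect across h@8): 8 holes -> [(3, 2), (3, 3), (4, 2), (4, 3), (11, 2), (11, 3), (12, 2), (12, 3)]
Unfold 4 (reflect across v@2): 16 holes -> [(3, 0), (3, 1), (3, 2), (3, 3), (4, 0), (4, 1), (4, 2), (4, 3), (11, 0), (11, 1), (11, 2), (11, 3), (12, 0), (12, 1), (12, 2), (12, 3)]

Answer: ....
....
....
OOOO
OOOO
....
....
....
....
....
....
OOOO
OOOO
....
....
....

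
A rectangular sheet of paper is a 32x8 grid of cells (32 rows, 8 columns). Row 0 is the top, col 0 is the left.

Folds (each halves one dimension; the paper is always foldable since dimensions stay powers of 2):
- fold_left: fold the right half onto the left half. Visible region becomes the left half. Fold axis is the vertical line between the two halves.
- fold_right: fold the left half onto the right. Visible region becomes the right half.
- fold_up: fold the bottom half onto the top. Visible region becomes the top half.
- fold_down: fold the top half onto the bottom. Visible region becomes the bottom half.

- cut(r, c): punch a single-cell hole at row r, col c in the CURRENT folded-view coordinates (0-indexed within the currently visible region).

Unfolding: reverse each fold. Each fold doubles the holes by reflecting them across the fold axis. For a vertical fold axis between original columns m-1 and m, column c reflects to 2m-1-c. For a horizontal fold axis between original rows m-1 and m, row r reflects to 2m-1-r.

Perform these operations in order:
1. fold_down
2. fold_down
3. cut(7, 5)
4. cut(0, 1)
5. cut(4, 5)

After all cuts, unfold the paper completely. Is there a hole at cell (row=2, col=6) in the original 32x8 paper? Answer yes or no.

Op 1 fold_down: fold axis h@16; visible region now rows[16,32) x cols[0,8) = 16x8
Op 2 fold_down: fold axis h@24; visible region now rows[24,32) x cols[0,8) = 8x8
Op 3 cut(7, 5): punch at orig (31,5); cuts so far [(31, 5)]; region rows[24,32) x cols[0,8) = 8x8
Op 4 cut(0, 1): punch at orig (24,1); cuts so far [(24, 1), (31, 5)]; region rows[24,32) x cols[0,8) = 8x8
Op 5 cut(4, 5): punch at orig (28,5); cuts so far [(24, 1), (28, 5), (31, 5)]; region rows[24,32) x cols[0,8) = 8x8
Unfold 1 (reflect across h@24): 6 holes -> [(16, 5), (19, 5), (23, 1), (24, 1), (28, 5), (31, 5)]
Unfold 2 (reflect across h@16): 12 holes -> [(0, 5), (3, 5), (7, 1), (8, 1), (12, 5), (15, 5), (16, 5), (19, 5), (23, 1), (24, 1), (28, 5), (31, 5)]
Holes: [(0, 5), (3, 5), (7, 1), (8, 1), (12, 5), (15, 5), (16, 5), (19, 5), (23, 1), (24, 1), (28, 5), (31, 5)]

Answer: no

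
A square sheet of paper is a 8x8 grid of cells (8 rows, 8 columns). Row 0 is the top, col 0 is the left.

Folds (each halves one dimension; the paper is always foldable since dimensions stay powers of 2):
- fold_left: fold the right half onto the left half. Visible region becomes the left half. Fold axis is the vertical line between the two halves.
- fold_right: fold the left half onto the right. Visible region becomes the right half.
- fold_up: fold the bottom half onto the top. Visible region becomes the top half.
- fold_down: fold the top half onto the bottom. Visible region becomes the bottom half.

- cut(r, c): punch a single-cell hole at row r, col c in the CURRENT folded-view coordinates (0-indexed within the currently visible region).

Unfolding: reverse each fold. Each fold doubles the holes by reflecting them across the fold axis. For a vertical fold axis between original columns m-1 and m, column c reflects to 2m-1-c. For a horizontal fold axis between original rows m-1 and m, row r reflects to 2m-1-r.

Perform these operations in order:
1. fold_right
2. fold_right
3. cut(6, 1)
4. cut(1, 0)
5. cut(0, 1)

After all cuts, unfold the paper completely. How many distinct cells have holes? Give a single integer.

Op 1 fold_right: fold axis v@4; visible region now rows[0,8) x cols[4,8) = 8x4
Op 2 fold_right: fold axis v@6; visible region now rows[0,8) x cols[6,8) = 8x2
Op 3 cut(6, 1): punch at orig (6,7); cuts so far [(6, 7)]; region rows[0,8) x cols[6,8) = 8x2
Op 4 cut(1, 0): punch at orig (1,6); cuts so far [(1, 6), (6, 7)]; region rows[0,8) x cols[6,8) = 8x2
Op 5 cut(0, 1): punch at orig (0,7); cuts so far [(0, 7), (1, 6), (6, 7)]; region rows[0,8) x cols[6,8) = 8x2
Unfold 1 (reflect across v@6): 6 holes -> [(0, 4), (0, 7), (1, 5), (1, 6), (6, 4), (6, 7)]
Unfold 2 (reflect across v@4): 12 holes -> [(0, 0), (0, 3), (0, 4), (0, 7), (1, 1), (1, 2), (1, 5), (1, 6), (6, 0), (6, 3), (6, 4), (6, 7)]

Answer: 12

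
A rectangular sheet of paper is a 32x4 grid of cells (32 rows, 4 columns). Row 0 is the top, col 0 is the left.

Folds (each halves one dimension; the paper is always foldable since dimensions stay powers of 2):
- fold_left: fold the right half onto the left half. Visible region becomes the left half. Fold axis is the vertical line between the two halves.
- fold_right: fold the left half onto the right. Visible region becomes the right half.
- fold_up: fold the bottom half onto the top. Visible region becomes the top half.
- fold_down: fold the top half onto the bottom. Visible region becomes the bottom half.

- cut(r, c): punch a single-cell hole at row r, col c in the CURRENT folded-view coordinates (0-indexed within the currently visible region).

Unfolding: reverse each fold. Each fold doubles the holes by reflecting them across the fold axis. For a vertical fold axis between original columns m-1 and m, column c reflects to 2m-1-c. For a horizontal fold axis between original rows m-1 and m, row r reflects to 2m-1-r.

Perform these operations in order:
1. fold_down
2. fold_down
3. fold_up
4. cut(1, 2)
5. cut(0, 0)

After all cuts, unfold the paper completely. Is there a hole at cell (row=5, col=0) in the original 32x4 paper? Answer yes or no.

Op 1 fold_down: fold axis h@16; visible region now rows[16,32) x cols[0,4) = 16x4
Op 2 fold_down: fold axis h@24; visible region now rows[24,32) x cols[0,4) = 8x4
Op 3 fold_up: fold axis h@28; visible region now rows[24,28) x cols[0,4) = 4x4
Op 4 cut(1, 2): punch at orig (25,2); cuts so far [(25, 2)]; region rows[24,28) x cols[0,4) = 4x4
Op 5 cut(0, 0): punch at orig (24,0); cuts so far [(24, 0), (25, 2)]; region rows[24,28) x cols[0,4) = 4x4
Unfold 1 (reflect across h@28): 4 holes -> [(24, 0), (25, 2), (30, 2), (31, 0)]
Unfold 2 (reflect across h@24): 8 holes -> [(16, 0), (17, 2), (22, 2), (23, 0), (24, 0), (25, 2), (30, 2), (31, 0)]
Unfold 3 (reflect across h@16): 16 holes -> [(0, 0), (1, 2), (6, 2), (7, 0), (8, 0), (9, 2), (14, 2), (15, 0), (16, 0), (17, 2), (22, 2), (23, 0), (24, 0), (25, 2), (30, 2), (31, 0)]
Holes: [(0, 0), (1, 2), (6, 2), (7, 0), (8, 0), (9, 2), (14, 2), (15, 0), (16, 0), (17, 2), (22, 2), (23, 0), (24, 0), (25, 2), (30, 2), (31, 0)]

Answer: no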